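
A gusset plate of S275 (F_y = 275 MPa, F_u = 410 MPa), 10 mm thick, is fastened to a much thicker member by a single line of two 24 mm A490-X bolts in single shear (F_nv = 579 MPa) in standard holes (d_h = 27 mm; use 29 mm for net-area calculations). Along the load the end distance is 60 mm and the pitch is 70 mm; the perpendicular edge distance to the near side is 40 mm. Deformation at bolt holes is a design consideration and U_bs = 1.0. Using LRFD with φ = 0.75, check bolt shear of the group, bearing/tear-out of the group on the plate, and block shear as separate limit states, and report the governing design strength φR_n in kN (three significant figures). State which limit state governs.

238 kN (block shear governs)

Bolt shear: A_b = π·24²/4 = 452.4 mm²; R_n = 579 × 452.4 × 2 × 1 / 1000 = 523.9 kN → 0.75 × 523.9 = 393 kN.
Bearing: edge l_c = 46.5, r_n = 228.8 kN; interior l_c = 43, r_n = 211.6 kN; R_n = 228.8 + 1·211.6 = 440.3 kN → 330 kN.
Block shear: A_gv = 1300, A_nv = 865, A_nt = 255 mm²; R_n = min(0.6F_uA_nv, 0.6F_yA_gv) + U_bs·F_u·A_nt = 317.3 kN → 238 kN.
Block shear governs: 238 kN.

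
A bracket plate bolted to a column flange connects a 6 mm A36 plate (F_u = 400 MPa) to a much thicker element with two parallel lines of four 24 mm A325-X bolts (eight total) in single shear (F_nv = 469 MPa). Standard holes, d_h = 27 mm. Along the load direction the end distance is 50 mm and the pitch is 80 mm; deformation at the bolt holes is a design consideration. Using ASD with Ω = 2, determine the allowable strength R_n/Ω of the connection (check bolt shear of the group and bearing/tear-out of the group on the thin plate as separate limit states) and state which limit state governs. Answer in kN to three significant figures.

Bolt shear: A_b = π·24²/4 = 452.4 mm²; R_n = 469 × 452.4 × 8 × 1 / 1000 = 1697 kN → 1697 / 2 = 849 kN.
Bearing (1.2 l_c t F_u ≤ 2.4 d t F_u): upper limit = 2.4·24·6·400 / 1000 = 138.2 kN.
  Edge l_c = 50 − 27/2 = 36.5 → r_n = 105.1 kN; interior l_c = 80 − 27 = 53 → r_n = 138.2 kN.
  R_n,bearing = 2·105.1 + 6·138.2 = 1040 kN → 1040 / 2 = 520 kN.
Bearing governs: 520 kN.

520 kN (bearing governs)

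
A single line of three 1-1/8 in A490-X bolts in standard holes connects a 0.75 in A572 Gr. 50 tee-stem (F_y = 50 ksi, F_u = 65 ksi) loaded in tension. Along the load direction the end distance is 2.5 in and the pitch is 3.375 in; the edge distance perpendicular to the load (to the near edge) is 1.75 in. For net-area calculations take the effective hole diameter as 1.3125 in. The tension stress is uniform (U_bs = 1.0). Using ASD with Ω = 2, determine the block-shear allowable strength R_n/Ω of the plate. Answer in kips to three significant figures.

Shear plane L_v = 2.5 + 2·3.375 = 9.25 in; A_gv = 9.25 × 0.75 = 6.938 in².
A_nv = (9.25 − 2.5·1.3125) × 0.75 = 4.477 in².
A_nt = (1.75 − 0.5·1.3125) × 0.75 = 0.8203 in².
0.6 F_u A_nv = 174.6 kips; 0.6 F_y A_gv = 208.1 kips → shear rupture governs the shear term.
R_n = 174.6 + 1.0 × 65 × 0.8203 = 227.9 kips.
Allowable strength R_n/Ω = 227.9 / 2 = 114 kips.

114 kips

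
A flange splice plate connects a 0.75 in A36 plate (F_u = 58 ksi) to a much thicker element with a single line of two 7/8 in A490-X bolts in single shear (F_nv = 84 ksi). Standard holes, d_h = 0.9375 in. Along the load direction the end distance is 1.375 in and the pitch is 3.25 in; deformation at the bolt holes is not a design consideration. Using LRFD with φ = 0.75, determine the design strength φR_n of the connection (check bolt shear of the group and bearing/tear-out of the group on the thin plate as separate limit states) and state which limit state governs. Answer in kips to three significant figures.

75.8 kips (bolt shear governs)

Bolt shear: A_b = π·0.875²/4 = 0.6013 in²; R_n = 84 × 0.6013 × 2 × 1 = 101 kips → 0.75 × 101 = 75.8 kips.
Bearing (1.5 l_c t F_u ≤ 3.0 d t F_u): upper limit = 3.0·0.875·0.75·58 = 114.2 kips.
  Edge l_c = 1.375 − 0.9375/2 = 0.9062 → r_n = 59.13 kips; interior l_c = 3.25 − 0.9375 = 2.312 → r_n = 114.2 kips.
  R_n,bearing = 1·59.13 + 1·114.2 = 173.3 kips → 0.75 × 173.3 = 130 kips.
Bolt shear governs: 75.8 kips.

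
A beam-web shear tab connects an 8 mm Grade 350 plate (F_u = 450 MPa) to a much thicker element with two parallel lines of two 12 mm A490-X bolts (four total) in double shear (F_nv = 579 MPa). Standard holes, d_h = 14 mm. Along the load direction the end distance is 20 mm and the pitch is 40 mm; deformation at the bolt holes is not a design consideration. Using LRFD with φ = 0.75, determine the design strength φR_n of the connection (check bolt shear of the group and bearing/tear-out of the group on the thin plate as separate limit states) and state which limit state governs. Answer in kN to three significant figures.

300 kN (bearing governs)

Bolt shear: A_b = π·12²/4 = 113.1 mm²; R_n = 579 × 113.1 × 4 × 2 / 1000 = 523.9 kN → 0.75 × 523.9 = 393 kN.
Bearing (1.5 l_c t F_u ≤ 3.0 d t F_u): upper limit = 3.0·12·8·450 / 1000 = 129.6 kN.
  Edge l_c = 20 − 14/2 = 13 → r_n = 70.2 kN; interior l_c = 40 − 14 = 26 → r_n = 129.6 kN.
  R_n,bearing = 2·70.2 + 2·129.6 = 399.6 kN → 0.75 × 399.6 = 300 kN.
Bearing governs: 300 kN.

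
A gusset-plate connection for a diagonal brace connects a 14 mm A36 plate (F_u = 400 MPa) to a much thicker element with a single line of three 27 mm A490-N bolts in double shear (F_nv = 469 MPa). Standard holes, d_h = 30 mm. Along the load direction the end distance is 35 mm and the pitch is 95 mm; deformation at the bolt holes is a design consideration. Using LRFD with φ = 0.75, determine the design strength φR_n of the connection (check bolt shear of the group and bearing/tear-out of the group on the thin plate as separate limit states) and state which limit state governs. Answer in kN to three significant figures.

Bolt shear: A_b = π·27²/4 = 572.6 mm²; R_n = 469 × 572.6 × 3 × 2 / 1000 = 1611 kN → 0.75 × 1611 = 1210 kN.
Bearing (1.2 l_c t F_u ≤ 2.4 d t F_u): upper limit = 2.4·27·14·400 / 1000 = 362.9 kN.
  Edge l_c = 35 − 30/2 = 20 → r_n = 134.4 kN; interior l_c = 95 − 30 = 65 → r_n = 362.9 kN.
  R_n,bearing = 1·134.4 + 2·362.9 = 860.2 kN → 0.75 × 860.2 = 645 kN.
Bearing governs: 645 kN.

645 kN (bearing governs)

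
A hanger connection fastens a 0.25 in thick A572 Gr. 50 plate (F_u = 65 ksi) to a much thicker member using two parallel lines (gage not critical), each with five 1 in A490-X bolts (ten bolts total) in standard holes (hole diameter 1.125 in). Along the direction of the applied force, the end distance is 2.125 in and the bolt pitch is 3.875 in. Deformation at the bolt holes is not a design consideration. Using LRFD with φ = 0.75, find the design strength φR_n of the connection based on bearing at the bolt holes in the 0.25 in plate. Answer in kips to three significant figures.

Per bolt r_n = 1.5 l_c t F_u ≤ 3.0 d t F_u; upper limit = 3.0 × 1 × 0.25 × 65 = 48.75 kips.
Edge bolt: l_c = 2.125 − 1.125/2 = 1.562 in → 1.5 × 1.562 × 0.25 × 65 = 38.09 → r_n = 38.09 kips.
Interior bolts: l_c = 3.875 − 1.125 = 2.75 in → 1.5 × 2.75 × 0.25 × 65 = 67.03 → r_n = 48.75 kips.
R_n = 2 × 38.09 + 8 × 48.75 = 466.2 kips.
Design strength φR_n = 0.75 × 466.2 = 350 kips.

350 kips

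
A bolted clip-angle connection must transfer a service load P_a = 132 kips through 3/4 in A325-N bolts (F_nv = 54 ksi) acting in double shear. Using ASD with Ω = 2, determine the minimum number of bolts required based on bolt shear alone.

A_b = π·0.75²/4 = 0.4418 in².
Per-bolt allowable strength R_n/Ω = 54 × 0.4418 × 2 / 2 = 23.86 kips.
n ≥ 132 / 23.86 = 5.533 → use 6 bolts.

6 bolts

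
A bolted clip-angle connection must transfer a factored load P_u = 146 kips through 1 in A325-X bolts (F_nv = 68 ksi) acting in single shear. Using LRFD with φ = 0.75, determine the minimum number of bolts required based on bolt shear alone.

4 bolts

A_b = π·1²/4 = 0.7854 in².
Per-bolt design strength φR_n = 0.75 × 68 × 0.7854 × 1 = 40.06 kips.
n ≥ 146 / 40.06 = 3.645 → use 4 bolts.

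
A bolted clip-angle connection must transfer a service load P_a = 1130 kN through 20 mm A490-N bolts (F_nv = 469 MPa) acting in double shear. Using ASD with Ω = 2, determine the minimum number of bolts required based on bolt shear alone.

A_b = π·20²/4 = 314.2 mm².
Per-bolt allowable strength R_n/Ω = 469 × 314.2 × 2 / 1000 / 2 = 147.3 kN.
n ≥ 1130 / 147.3 = 7.669 → use 8 bolts.

8 bolts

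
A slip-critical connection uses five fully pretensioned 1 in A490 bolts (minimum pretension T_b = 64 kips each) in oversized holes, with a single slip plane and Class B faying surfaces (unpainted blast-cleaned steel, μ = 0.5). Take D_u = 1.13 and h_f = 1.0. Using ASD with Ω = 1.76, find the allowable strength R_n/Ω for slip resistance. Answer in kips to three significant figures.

R_n = μ · D_u · h_f · T_b · n_s · n_b = 0.5 × 1.13 × 1.0 × 64 × 1 × 5 = 180.8 kips.
Allowable strength R_n/Ω = 180.8 / 1.76 = 103 kips.

103 kips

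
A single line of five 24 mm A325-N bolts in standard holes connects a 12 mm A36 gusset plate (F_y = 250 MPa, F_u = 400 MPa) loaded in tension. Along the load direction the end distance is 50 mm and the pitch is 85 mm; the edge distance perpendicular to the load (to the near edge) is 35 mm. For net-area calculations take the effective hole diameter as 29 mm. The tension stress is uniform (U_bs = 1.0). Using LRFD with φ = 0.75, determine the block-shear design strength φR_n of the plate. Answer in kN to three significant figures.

600 kN

Shear plane L_v = 50 + 4·85 = 390 mm; A_gv = 390 × 12 = 4680 mm².
A_nv = (390 − 4.5·29) × 12 = 3114 mm².
A_nt = (35 − 0.5·29) × 12 = 246 mm².
0.6 F_u A_nv = 747.4 kN; 0.6 F_y A_gv = 702 kN → shear yielding governs the shear term.
R_n = 702 + 1.0 × 400 × 246 / 1000 = 800.4 kN.
Design strength φR_n = 0.75 × 800.4 = 600 kN.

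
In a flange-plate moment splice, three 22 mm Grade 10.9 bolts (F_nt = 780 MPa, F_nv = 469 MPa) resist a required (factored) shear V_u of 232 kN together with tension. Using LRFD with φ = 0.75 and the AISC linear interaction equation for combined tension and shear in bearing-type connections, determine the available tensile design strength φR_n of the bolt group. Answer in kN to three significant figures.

A_b = π·22²/4 = 380.1 mm²; f_rv = 232 × 1000 / (3 × 380.1) = 203.4 MPa.
F'_nt = 1.3 F_nt − (F_nt / φF_nv) f_rv = 1.3·780 − (780/(0.75·469))·203.4 = 562.9 MPa, capped at F_nt → F'_nt = 562.9 MPa.
R_n = F'_nt · A_b · n = 562.9 × 380.1 × 3 / 1000 = 641.9 kN.
Design strength φR_n = 0.75 × 641.9 = 481 kN.

481 kN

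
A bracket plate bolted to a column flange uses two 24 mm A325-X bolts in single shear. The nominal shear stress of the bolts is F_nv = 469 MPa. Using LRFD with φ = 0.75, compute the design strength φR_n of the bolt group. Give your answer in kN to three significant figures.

318 kN

A_b = π × 24² / 4 = 452.4 mm².
R_n = F_nv · A_b · n · n_s = 469 × 452.4 × 2 × 1 / 1000 = 424.3 kN.
Design strength φR_n = 0.75 × 424.3 = 318 kN.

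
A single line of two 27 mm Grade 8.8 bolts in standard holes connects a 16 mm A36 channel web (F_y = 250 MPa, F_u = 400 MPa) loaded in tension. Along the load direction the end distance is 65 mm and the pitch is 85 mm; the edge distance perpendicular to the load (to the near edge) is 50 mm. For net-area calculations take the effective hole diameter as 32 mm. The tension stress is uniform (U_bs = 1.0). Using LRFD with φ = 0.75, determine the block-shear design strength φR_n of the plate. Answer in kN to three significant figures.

433 kN

Shear plane L_v = 65 + 1·85 = 150 mm; A_gv = 150 × 16 = 2400 mm².
A_nv = (150 − 1.5·32) × 16 = 1632 mm².
A_nt = (50 − 0.5·32) × 16 = 544 mm².
0.6 F_u A_nv = 391.7 kN; 0.6 F_y A_gv = 360 kN → shear yielding governs the shear term.
R_n = 360 + 1.0 × 400 × 544 / 1000 = 577.6 kN.
Design strength φR_n = 0.75 × 577.6 = 433 kN.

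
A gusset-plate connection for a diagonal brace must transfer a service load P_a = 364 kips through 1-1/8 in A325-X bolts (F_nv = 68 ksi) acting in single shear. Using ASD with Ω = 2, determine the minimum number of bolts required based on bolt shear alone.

A_b = π·1.125²/4 = 0.994 in².
Per-bolt allowable strength R_n/Ω = 68 × 0.994 × 1 / 2 = 33.8 kips.
n ≥ 364 / 33.8 = 10.77 → use 11 bolts.

11 bolts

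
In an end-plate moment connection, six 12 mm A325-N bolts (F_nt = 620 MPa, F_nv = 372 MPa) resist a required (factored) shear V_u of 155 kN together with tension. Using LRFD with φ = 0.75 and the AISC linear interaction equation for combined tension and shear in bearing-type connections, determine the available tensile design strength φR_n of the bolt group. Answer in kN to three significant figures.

152 kN

A_b = π·12²/4 = 113.1 mm²; f_rv = 155 × 1000 / (6 × 113.1) = 228.4 MPa.
F'_nt = 1.3 F_nt − (F_nt / φF_nv) f_rv = 1.3·620 − (620/(0.75·372))·228.4 = 298.4 MPa, capped at F_nt → F'_nt = 298.4 MPa.
R_n = F'_nt · A_b · n = 298.4 × 113.1 × 6 / 1000 = 202.5 kN.
Design strength φR_n = 0.75 × 202.5 = 152 kN.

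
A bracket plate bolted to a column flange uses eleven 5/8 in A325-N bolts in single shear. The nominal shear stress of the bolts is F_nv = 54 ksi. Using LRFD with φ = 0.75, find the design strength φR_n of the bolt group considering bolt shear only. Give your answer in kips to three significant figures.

137 kips

A_b = π × 0.625² / 4 = 0.3068 in².
R_n = F_nv · A_b · n · n_s = 54 × 0.3068 × 11 × 1 = 182.2 kips.
Design strength φR_n = 0.75 × 182.2 = 137 kips.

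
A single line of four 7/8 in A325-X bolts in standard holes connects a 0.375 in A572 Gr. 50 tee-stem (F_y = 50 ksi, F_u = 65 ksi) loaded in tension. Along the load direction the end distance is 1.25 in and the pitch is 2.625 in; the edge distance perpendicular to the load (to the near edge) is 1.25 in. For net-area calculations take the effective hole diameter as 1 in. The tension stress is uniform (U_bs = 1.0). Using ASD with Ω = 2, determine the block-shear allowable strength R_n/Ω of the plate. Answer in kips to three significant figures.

Shear plane L_v = 1.25 + 3·2.625 = 9.125 in; A_gv = 9.125 × 0.375 = 3.422 in².
A_nv = (9.125 − 3.5·1) × 0.375 = 2.109 in².
A_nt = (1.25 − 0.5·1) × 0.375 = 0.2812 in².
0.6 F_u A_nv = 82.27 kips; 0.6 F_y A_gv = 102.7 kips → shear rupture governs the shear term.
R_n = 82.27 + 1.0 × 65 × 0.2812 = 100.5 kips.
Allowable strength R_n/Ω = 100.5 / 2 = 50.3 kips.

50.3 kips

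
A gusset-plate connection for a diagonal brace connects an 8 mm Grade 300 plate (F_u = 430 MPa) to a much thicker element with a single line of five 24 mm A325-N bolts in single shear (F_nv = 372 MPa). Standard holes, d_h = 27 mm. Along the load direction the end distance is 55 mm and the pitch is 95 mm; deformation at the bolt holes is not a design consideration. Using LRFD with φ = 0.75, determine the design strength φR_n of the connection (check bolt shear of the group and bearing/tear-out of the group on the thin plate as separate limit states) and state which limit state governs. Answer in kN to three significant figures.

631 kN (bolt shear governs)

Bolt shear: A_b = π·24²/4 = 452.4 mm²; R_n = 372 × 452.4 × 5 × 1 / 1000 = 841.4 kN → 0.75 × 841.4 = 631 kN.
Bearing (1.5 l_c t F_u ≤ 3.0 d t F_u): upper limit = 3.0·24·8·430 / 1000 = 247.7 kN.
  Edge l_c = 55 − 27/2 = 41.5 → r_n = 214.1 kN; interior l_c = 95 − 27 = 68 → r_n = 247.7 kN.
  R_n,bearing = 1·214.1 + 4·247.7 = 1205 kN → 0.75 × 1205 = 904 kN.
Bolt shear governs: 631 kN.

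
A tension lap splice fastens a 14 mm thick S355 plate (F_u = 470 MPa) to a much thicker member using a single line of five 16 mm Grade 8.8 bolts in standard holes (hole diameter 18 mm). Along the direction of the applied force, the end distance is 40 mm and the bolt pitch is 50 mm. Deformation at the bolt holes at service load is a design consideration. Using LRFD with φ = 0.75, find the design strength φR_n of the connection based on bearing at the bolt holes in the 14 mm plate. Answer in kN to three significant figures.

Per bolt r_n = 1.2 l_c t F_u ≤ 2.4 d t F_u; upper limit = 2.4 × 16 × 14 × 470 / 1000 = 252.7 kN.
Edge bolt: l_c = 40 − 18/2 = 31 mm → 1.2 × 31 × 14 × 470 / 1000 = 244.8 → r_n = 244.8 kN.
Interior bolts: l_c = 50 − 18 = 32 mm → 1.2 × 32 × 14 × 470 / 1000 = 252.7 → r_n = 252.7 kN.
R_n = 1 × 244.8 + 4 × 252.7 = 1255 kN.
Design strength φR_n = 0.75 × 1255 = 942 kN.

942 kN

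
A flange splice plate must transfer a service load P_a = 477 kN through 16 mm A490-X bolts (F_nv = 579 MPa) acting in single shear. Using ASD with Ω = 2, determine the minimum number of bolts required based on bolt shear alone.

9 bolts

A_b = π·16²/4 = 201.1 mm².
Per-bolt allowable strength R_n/Ω = 579 × 201.1 × 1 / 1000 / 2 = 58.21 kN.
n ≥ 477 / 58.21 = 8.195 → use 9 bolts.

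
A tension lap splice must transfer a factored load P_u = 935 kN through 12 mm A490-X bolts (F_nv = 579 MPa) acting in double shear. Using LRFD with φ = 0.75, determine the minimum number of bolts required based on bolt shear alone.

A_b = π·12²/4 = 113.1 mm².
Per-bolt design strength φR_n = 0.75 × 579 × 113.1 × 2 / 1000 = 98.23 kN.
n ≥ 935 / 98.23 = 9.519 → use 10 bolts.

10 bolts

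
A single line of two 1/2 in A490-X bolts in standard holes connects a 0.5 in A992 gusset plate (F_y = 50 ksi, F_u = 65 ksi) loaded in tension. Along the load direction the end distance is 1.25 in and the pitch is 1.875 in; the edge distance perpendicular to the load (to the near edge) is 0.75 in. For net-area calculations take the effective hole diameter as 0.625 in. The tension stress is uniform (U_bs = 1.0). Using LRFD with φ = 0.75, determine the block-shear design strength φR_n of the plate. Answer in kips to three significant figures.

42.7 kips

Shear plane L_v = 1.25 + 1·1.875 = 3.125 in; A_gv = 3.125 × 0.5 = 1.562 in².
A_nv = (3.125 − 1.5·0.625) × 0.5 = 1.094 in².
A_nt = (0.75 − 0.5·0.625) × 0.5 = 0.2188 in².
0.6 F_u A_nv = 42.66 kips; 0.6 F_y A_gv = 46.88 kips → shear rupture governs the shear term.
R_n = 42.66 + 1.0 × 65 × 0.2188 = 56.88 kips.
Design strength φR_n = 0.75 × 56.88 = 42.7 kips.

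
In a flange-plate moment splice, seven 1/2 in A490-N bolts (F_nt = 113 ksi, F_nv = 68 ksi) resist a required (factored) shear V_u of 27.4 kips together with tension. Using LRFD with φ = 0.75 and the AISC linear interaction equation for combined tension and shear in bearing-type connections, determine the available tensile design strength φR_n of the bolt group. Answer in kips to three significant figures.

A_b = π·0.5²/4 = 0.1963 in²; f_rv = 27.4 / (7 × 0.1963) = 19.94 ksi.
F'_nt = 1.3 F_nt − (F_nt / φF_nv) f_rv = 1.3·113 − (113/(0.75·68))·19.94 = 102.7 ksi, capped at F_nt → F'_nt = 102.7 ksi.
R_n = F'_nt · A_b · n = 102.7 × 0.1963 × 7 = 141.2 kips.
Design strength φR_n = 0.75 × 141.2 = 106 kips.

106 kips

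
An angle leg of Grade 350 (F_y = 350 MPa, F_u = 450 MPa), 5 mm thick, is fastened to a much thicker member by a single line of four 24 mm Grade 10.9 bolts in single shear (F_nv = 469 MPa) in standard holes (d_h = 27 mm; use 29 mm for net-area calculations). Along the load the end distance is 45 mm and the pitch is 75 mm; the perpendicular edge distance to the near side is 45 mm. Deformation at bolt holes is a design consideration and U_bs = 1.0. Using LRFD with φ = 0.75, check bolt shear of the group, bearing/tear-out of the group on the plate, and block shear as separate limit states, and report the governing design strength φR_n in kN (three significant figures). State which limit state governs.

222 kN (block shear governs)

Bolt shear: A_b = π·24²/4 = 452.4 mm²; R_n = 469 × 452.4 × 4 × 1 / 1000 = 848.7 kN → 0.75 × 848.7 = 637 kN.
Bearing: edge l_c = 31.5, r_n = 85.05 kN; interior l_c = 48, r_n = 129.6 kN; R_n = 85.05 + 3·129.6 = 473.8 kN → 355 kN.
Block shear: A_gv = 1350, A_nv = 842.5, A_nt = 152.5 mm²; R_n = min(0.6F_uA_nv, 0.6F_yA_gv) + U_bs·F_u·A_nt = 296.1 kN → 222 kN.
Block shear governs: 222 kN.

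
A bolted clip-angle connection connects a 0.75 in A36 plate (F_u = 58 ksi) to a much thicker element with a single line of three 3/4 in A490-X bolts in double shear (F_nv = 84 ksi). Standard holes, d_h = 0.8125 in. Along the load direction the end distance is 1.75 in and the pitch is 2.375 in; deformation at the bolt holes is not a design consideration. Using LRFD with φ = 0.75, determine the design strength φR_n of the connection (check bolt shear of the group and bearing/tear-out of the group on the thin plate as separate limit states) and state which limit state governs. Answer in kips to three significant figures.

167 kips (bolt shear governs)

Bolt shear: A_b = π·0.75²/4 = 0.4418 in²; R_n = 84 × 0.4418 × 3 × 2 = 222.7 kips → 0.75 × 222.7 = 167 kips.
Bearing (1.5 l_c t F_u ≤ 3.0 d t F_u): upper limit = 3.0·0.75·0.75·58 = 97.88 kips.
  Edge l_c = 1.75 − 0.8125/2 = 1.344 → r_n = 87.68 kips; interior l_c = 2.375 − 0.8125 = 1.562 → r_n = 97.88 kips.
  R_n,bearing = 1·87.68 + 2·97.88 = 283.4 kips → 0.75 × 283.4 = 213 kips.
Bolt shear governs: 167 kips.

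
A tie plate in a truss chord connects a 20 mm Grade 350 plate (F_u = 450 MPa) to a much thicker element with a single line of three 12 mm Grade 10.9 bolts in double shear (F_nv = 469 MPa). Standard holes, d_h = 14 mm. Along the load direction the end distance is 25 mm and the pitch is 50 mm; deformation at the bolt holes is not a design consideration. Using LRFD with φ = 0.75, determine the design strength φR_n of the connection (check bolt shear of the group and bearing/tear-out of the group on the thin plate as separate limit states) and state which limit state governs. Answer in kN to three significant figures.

239 kN (bolt shear governs)

Bolt shear: A_b = π·12²/4 = 113.1 mm²; R_n = 469 × 113.1 × 3 × 2 / 1000 = 318.3 kN → 0.75 × 318.3 = 239 kN.
Bearing (1.5 l_c t F_u ≤ 3.0 d t F_u): upper limit = 3.0·12·20·450 / 1000 = 324 kN.
  Edge l_c = 25 − 14/2 = 18 → r_n = 243 kN; interior l_c = 50 − 14 = 36 → r_n = 324 kN.
  R_n,bearing = 1·243 + 2·324 = 891 kN → 0.75 × 891 = 668 kN.
Bolt shear governs: 239 kN.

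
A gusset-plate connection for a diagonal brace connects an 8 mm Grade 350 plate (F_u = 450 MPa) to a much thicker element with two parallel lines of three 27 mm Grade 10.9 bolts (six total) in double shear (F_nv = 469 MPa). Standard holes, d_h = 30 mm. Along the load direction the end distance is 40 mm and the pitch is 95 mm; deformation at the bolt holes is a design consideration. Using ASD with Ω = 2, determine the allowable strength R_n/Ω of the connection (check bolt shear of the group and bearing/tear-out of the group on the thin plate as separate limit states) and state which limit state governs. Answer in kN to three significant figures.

575 kN (bearing governs)

Bolt shear: A_b = π·27²/4 = 572.6 mm²; R_n = 469 × 572.6 × 6 × 2 / 1000 = 3222 kN → 3222 / 2 = 1610 kN.
Bearing (1.2 l_c t F_u ≤ 2.4 d t F_u): upper limit = 2.4·27·8·450 / 1000 = 233.3 kN.
  Edge l_c = 40 − 30/2 = 25 → r_n = 108 kN; interior l_c = 95 − 30 = 65 → r_n = 233.3 kN.
  R_n,bearing = 2·108 + 4·233.3 = 1149 kN → 1149 / 2 = 575 kN.
Bearing governs: 575 kN.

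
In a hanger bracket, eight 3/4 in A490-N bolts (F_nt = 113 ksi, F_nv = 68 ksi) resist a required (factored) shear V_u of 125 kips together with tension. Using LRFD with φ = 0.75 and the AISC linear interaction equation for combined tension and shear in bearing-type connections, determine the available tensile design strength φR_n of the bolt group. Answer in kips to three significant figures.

A_b = π·0.75²/4 = 0.4418 in²; f_rv = 125 / (8 × 0.4418) = 35.37 ksi.
F'_nt = 1.3 F_nt − (F_nt / φF_nv) f_rv = 1.3·113 − (113/(0.75·68))·35.37 = 68.54 ksi, capped at F_nt → F'_nt = 68.54 ksi.
R_n = F'_nt · A_b · n = 68.54 × 0.4418 × 8 = 242.2 kips.
Design strength φR_n = 0.75 × 242.2 = 182 kips.

182 kips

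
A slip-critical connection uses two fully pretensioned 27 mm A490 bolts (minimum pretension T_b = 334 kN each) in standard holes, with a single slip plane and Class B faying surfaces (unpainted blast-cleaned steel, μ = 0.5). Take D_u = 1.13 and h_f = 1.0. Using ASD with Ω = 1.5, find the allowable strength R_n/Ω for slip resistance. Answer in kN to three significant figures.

R_n = μ · D_u · h_f · T_b · n_s · n_b = 0.5 × 1.13 × 1.0 × 334 × 1 × 2 = 377.4 kN.
Allowable strength R_n/Ω = 377.4 / 1.5 = 252 kN.

252 kN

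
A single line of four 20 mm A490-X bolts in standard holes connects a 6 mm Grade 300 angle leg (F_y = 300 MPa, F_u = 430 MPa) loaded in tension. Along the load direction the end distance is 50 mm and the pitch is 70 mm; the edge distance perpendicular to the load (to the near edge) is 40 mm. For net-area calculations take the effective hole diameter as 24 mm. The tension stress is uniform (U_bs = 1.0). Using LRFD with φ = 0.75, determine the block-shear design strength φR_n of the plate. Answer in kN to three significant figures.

259 kN

Shear plane L_v = 50 + 3·70 = 260 mm; A_gv = 260 × 6 = 1560 mm².
A_nv = (260 − 3.5·24) × 6 = 1056 mm².
A_nt = (40 − 0.5·24) × 6 = 168 mm².
0.6 F_u A_nv = 272.4 kN; 0.6 F_y A_gv = 280.8 kN → shear rupture governs the shear term.
R_n = 272.4 + 1.0 × 430 × 168 / 1000 = 344.7 kN.
Design strength φR_n = 0.75 × 344.7 = 259 kN.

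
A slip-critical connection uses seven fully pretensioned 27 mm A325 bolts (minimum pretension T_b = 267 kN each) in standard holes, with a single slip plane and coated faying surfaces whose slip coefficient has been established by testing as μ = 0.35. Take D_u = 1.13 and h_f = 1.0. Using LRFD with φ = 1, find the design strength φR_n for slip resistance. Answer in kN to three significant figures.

R_n = μ · D_u · h_f · T_b · n_s · n_b = 0.35 × 1.13 × 1.0 × 267 × 1 × 7 = 739.2 kN.
Design strength φR_n = 1 × 739.2 = 739 kN.

739 kN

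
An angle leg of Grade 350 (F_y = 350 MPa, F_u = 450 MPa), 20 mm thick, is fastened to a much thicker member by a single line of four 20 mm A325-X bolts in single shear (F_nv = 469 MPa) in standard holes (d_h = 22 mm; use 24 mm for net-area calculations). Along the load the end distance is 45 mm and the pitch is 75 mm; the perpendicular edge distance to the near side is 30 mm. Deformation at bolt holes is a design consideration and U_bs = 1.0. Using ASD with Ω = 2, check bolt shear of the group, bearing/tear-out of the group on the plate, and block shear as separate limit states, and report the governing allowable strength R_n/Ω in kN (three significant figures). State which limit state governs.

295 kN (bolt shear governs)

Bolt shear: A_b = π·20²/4 = 314.2 mm²; R_n = 469 × 314.2 × 4 × 1 / 1000 = 589.4 kN → 589.4 / 2 = 295 kN.
Bearing: edge l_c = 34, r_n = 367.2 kN; interior l_c = 53, r_n = 432 kN; R_n = 367.2 + 3·432 = 1663 kN → 832 kN.
Block shear: A_gv = 5400, A_nv = 3720, A_nt = 360 mm²; R_n = min(0.6F_uA_nv, 0.6F_yA_gv) + U_bs·F_u·A_nt = 1166 kN → 583 kN.
Bolt shear governs: 295 kN.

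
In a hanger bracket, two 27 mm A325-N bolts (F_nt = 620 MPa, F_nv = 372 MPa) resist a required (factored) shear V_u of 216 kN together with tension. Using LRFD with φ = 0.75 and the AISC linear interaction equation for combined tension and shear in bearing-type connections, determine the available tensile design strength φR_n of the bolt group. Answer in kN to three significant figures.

332 kN

A_b = π·27²/4 = 572.6 mm²; f_rv = 216 × 1000 / (2 × 572.6) = 188.6 MPa.
F'_nt = 1.3 F_nt − (F_nt / φF_nv) f_rv = 1.3·620 − (620/(0.75·372))·188.6 = 386.8 MPa, capped at F_nt → F'_nt = 386.8 MPa.
R_n = F'_nt · A_b · n = 386.8 × 572.6 × 2 / 1000 = 443 kN.
Design strength φR_n = 0.75 × 443 = 332 kN.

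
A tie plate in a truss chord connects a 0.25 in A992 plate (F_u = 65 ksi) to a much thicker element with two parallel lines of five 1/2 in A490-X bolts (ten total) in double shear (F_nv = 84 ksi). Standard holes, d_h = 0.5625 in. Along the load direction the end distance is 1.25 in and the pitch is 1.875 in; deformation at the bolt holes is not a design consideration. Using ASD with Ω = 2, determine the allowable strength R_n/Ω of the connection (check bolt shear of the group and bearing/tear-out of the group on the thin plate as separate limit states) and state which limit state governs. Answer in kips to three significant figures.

121 kips (bearing governs)

Bolt shear: A_b = π·0.5²/4 = 0.1963 in²; R_n = 84 × 0.1963 × 10 × 2 = 329.9 kips → 329.9 / 2 = 165 kips.
Bearing (1.5 l_c t F_u ≤ 3.0 d t F_u): upper limit = 3.0·0.5·0.25·65 = 24.38 kips.
  Edge l_c = 1.25 − 0.5625/2 = 0.9688 → r_n = 23.61 kips; interior l_c = 1.875 − 0.5625 = 1.312 → r_n = 24.38 kips.
  R_n,bearing = 2·23.61 + 8·24.38 = 242.2 kips → 242.2 / 2 = 121 kips.
Bearing governs: 121 kips.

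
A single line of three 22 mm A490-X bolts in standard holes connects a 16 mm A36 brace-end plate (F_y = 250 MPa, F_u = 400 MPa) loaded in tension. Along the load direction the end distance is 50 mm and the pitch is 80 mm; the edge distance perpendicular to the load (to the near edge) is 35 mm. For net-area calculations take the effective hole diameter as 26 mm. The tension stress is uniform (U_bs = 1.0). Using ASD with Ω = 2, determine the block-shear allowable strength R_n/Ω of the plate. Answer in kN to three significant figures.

322 kN

Shear plane L_v = 50 + 2·80 = 210 mm; A_gv = 210 × 16 = 3360 mm².
A_nv = (210 − 2.5·26) × 16 = 2320 mm².
A_nt = (35 − 0.5·26) × 16 = 352 mm².
0.6 F_u A_nv = 556.8 kN; 0.6 F_y A_gv = 504 kN → shear yielding governs the shear term.
R_n = 504 + 1.0 × 400 × 352 / 1000 = 644.8 kN.
Allowable strength R_n/Ω = 644.8 / 2 = 322 kN.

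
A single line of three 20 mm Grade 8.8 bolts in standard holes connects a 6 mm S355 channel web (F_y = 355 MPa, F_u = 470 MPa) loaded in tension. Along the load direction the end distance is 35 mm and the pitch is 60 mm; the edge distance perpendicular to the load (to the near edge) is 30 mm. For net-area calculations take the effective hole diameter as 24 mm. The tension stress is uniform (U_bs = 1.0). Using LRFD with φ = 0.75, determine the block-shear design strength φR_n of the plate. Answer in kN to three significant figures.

159 kN

Shear plane L_v = 35 + 2·60 = 155 mm; A_gv = 155 × 6 = 930 mm².
A_nv = (155 − 2.5·24) × 6 = 570 mm².
A_nt = (30 − 0.5·24) × 6 = 108 mm².
0.6 F_u A_nv = 160.7 kN; 0.6 F_y A_gv = 198.1 kN → shear rupture governs the shear term.
R_n = 160.7 + 1.0 × 470 × 108 / 1000 = 211.5 kN.
Design strength φR_n = 0.75 × 211.5 = 159 kN.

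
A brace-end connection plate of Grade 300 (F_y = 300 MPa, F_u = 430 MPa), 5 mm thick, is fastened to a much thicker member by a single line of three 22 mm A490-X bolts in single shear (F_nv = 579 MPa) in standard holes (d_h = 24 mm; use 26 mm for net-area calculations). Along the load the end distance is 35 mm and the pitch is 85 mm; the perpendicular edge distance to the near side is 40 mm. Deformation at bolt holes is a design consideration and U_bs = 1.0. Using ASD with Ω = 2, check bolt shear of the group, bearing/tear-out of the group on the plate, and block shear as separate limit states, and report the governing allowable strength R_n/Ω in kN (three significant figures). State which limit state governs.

119 kN (block shear governs)

Bolt shear: A_b = π·22²/4 = 380.1 mm²; R_n = 579 × 380.1 × 3 × 1 / 1000 = 660.3 kN → 660.3 / 2 = 330 kN.
Bearing: edge l_c = 23, r_n = 59.34 kN; interior l_c = 61, r_n = 113.5 kN; R_n = 59.34 + 2·113.5 = 286.4 kN → 143 kN.
Block shear: A_gv = 1025, A_nv = 700, A_nt = 135 mm²; R_n = min(0.6F_uA_nv, 0.6F_yA_gv) + U_bs·F_u·A_nt = 238.7 kN → 119 kN.
Block shear governs: 119 kN.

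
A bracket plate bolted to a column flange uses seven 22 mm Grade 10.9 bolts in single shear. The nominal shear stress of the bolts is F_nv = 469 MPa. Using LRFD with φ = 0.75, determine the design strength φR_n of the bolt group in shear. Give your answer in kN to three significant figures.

936 kN

A_b = π × 22² / 4 = 380.1 mm².
R_n = F_nv · A_b · n · n_s = 469 × 380.1 × 7 × 1 / 1000 = 1248 kN.
Design strength φR_n = 0.75 × 1248 = 936 kN.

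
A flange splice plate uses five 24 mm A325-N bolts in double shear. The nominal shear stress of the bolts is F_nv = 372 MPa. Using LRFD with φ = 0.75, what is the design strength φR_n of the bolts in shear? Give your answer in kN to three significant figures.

1260 kN

A_b = π × 24² / 4 = 452.4 mm².
R_n = F_nv · A_b · n · n_s = 372 × 452.4 × 5 × 2 / 1000 = 1683 kN.
Design strength φR_n = 0.75 × 1683 = 1260 kN.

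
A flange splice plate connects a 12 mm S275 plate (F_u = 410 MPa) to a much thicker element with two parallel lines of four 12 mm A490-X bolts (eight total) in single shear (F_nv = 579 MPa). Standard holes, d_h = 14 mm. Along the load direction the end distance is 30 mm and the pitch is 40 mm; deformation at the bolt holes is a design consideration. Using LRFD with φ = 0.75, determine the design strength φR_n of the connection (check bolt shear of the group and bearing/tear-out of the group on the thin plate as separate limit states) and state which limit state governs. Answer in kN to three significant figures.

Bolt shear: A_b = π·12²/4 = 113.1 mm²; R_n = 579 × 113.1 × 8 × 1 / 1000 = 523.9 kN → 0.75 × 523.9 = 393 kN.
Bearing (1.2 l_c t F_u ≤ 2.4 d t F_u): upper limit = 2.4·12·12·410 / 1000 = 141.7 kN.
  Edge l_c = 30 − 14/2 = 23 → r_n = 135.8 kN; interior l_c = 40 − 14 = 26 → r_n = 141.7 kN.
  R_n,bearing = 2·135.8 + 6·141.7 = 1122 kN → 0.75 × 1122 = 841 kN.
Bolt shear governs: 393 kN.

393 kN (bolt shear governs)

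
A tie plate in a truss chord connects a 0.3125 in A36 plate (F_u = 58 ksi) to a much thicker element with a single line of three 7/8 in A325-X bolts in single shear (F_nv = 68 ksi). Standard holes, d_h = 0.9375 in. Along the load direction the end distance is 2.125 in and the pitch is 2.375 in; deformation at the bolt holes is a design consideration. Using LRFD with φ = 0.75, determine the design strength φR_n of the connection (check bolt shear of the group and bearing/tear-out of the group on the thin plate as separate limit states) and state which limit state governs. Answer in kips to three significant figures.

73.9 kips (bearing governs)

Bolt shear: A_b = π·0.875²/4 = 0.6013 in²; R_n = 68 × 0.6013 × 3 × 1 = 122.7 kips → 0.75 × 122.7 = 92 kips.
Bearing (1.2 l_c t F_u ≤ 2.4 d t F_u): upper limit = 2.4·0.875·0.3125·58 = 38.06 kips.
  Edge l_c = 2.125 − 0.9375/2 = 1.656 → r_n = 36.02 kips; interior l_c = 2.375 − 0.9375 = 1.438 → r_n = 31.27 kips.
  R_n,bearing = 1·36.02 + 2·31.27 = 98.55 kips → 0.75 × 98.55 = 73.9 kips.
Bearing governs: 73.9 kips.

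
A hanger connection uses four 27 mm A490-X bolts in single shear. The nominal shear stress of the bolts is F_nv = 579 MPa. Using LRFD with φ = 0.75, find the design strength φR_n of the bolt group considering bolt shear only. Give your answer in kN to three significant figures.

995 kN

A_b = π × 27² / 4 = 572.6 mm².
R_n = F_nv · A_b · n · n_s = 579 × 572.6 × 4 × 1 / 1000 = 1326 kN.
Design strength φR_n = 0.75 × 1326 = 995 kN.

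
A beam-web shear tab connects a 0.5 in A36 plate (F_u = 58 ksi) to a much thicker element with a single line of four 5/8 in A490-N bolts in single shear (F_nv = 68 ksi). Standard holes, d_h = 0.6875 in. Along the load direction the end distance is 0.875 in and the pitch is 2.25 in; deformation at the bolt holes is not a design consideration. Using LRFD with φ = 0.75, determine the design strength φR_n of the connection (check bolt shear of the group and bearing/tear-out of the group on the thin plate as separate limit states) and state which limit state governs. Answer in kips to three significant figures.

62.6 kips (bolt shear governs)

Bolt shear: A_b = π·0.625²/4 = 0.3068 in²; R_n = 68 × 0.3068 × 4 × 1 = 83.45 kips → 0.75 × 83.45 = 62.6 kips.
Bearing (1.5 l_c t F_u ≤ 3.0 d t F_u): upper limit = 3.0·0.625·0.5·58 = 54.38 kips.
  Edge l_c = 0.875 − 0.6875/2 = 0.5312 → r_n = 23.11 kips; interior l_c = 2.25 − 0.6875 = 1.562 → r_n = 54.38 kips.
  R_n,bearing = 1·23.11 + 3·54.38 = 186.2 kips → 0.75 × 186.2 = 140 kips.
Bolt shear governs: 62.6 kips.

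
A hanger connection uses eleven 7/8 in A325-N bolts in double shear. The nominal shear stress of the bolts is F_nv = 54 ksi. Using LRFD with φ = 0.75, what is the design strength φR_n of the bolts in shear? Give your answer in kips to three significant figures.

A_b = π × 0.875² / 4 = 0.6013 in².
R_n = F_nv · A_b · n · n_s = 54 × 0.6013 × 11 × 2 = 714.4 kips.
Design strength φR_n = 0.75 × 714.4 = 536 kips.

536 kips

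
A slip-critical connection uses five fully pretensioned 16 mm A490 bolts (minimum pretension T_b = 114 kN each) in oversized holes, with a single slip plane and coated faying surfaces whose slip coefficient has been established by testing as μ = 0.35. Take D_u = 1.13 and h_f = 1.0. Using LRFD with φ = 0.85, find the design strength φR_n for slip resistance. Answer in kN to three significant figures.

R_n = μ · D_u · h_f · T_b · n_s · n_b = 0.35 × 1.13 × 1.0 × 114 × 1 × 5 = 225.4 kN.
Design strength φR_n = 0.85 × 225.4 = 192 kN.

192 kN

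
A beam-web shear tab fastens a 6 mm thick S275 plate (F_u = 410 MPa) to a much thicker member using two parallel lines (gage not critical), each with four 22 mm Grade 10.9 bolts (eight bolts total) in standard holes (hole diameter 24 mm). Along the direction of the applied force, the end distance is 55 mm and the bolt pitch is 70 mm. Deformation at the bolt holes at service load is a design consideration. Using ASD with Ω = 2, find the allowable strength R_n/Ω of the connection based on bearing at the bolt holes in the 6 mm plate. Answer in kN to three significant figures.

517 kN

Per bolt r_n = 1.2 l_c t F_u ≤ 2.4 d t F_u; upper limit = 2.4 × 22 × 6 × 410 / 1000 = 129.9 kN.
Edge bolt: l_c = 55 − 24/2 = 43 mm → 1.2 × 43 × 6 × 410 / 1000 = 126.9 → r_n = 126.9 kN.
Interior bolts: l_c = 70 − 24 = 46 mm → 1.2 × 46 × 6 × 410 / 1000 = 135.8 → r_n = 129.9 kN.
R_n = 2 × 126.9 + 6 × 129.9 = 1033 kN.
Allowable strength R_n/Ω = 1033 / 2 = 517 kN.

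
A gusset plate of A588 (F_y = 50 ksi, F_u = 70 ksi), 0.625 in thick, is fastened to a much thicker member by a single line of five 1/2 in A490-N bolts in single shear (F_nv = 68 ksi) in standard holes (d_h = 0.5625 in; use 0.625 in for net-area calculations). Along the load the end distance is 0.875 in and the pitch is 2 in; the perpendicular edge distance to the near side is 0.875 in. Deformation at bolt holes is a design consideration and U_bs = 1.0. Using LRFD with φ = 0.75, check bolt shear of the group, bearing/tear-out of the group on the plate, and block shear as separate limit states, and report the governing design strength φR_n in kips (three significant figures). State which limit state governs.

50.1 kips (bolt shear governs)

Bolt shear: A_b = π·0.5²/4 = 0.1963 in²; R_n = 68 × 0.1963 × 5 × 1 = 66.76 kips → 0.75 × 66.76 = 50.1 kips.
Bearing: edge l_c = 0.5938, r_n = 31.17 kips; interior l_c = 1.438, r_n = 52.5 kips; R_n = 31.17 + 4·52.5 = 241.2 kips → 181 kips.
Block shear: A_gv = 5.547, A_nv = 3.789, A_nt = 0.3516 in²; R_n = min(0.6F_uA_nv, 0.6F_yA_gv) + U_bs·F_u·A_nt = 183.8 kips → 138 kips.
Bolt shear governs: 50.1 kips.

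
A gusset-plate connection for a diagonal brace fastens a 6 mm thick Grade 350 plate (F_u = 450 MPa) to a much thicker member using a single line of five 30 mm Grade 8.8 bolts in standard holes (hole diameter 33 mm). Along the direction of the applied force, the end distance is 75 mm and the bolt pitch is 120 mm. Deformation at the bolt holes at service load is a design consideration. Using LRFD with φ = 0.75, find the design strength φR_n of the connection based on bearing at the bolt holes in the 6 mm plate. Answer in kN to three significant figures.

Per bolt r_n = 1.2 l_c t F_u ≤ 2.4 d t F_u; upper limit = 2.4 × 30 × 6 × 450 / 1000 = 194.4 kN.
Edge bolt: l_c = 75 − 33/2 = 58.5 mm → 1.2 × 58.5 × 6 × 450 / 1000 = 189.5 → r_n = 189.5 kN.
Interior bolts: l_c = 120 − 33 = 87 mm → 1.2 × 87 × 6 × 450 / 1000 = 281.9 → r_n = 194.4 kN.
R_n = 1 × 189.5 + 4 × 194.4 = 967.1 kN.
Design strength φR_n = 0.75 × 967.1 = 725 kN.

725 kN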